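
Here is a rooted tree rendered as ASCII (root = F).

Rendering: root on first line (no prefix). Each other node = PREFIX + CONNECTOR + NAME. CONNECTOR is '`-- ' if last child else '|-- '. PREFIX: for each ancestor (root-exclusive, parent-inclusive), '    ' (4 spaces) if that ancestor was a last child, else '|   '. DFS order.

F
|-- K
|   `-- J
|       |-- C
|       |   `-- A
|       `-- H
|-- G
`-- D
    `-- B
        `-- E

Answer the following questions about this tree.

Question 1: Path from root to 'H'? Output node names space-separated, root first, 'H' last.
Walk down from root: F -> K -> J -> H

Answer: F K J H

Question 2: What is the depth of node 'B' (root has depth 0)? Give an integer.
Path from root to B: F -> D -> B
Depth = number of edges = 2

Answer: 2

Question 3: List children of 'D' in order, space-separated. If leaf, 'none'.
Answer: B

Derivation:
Node D's children (from adjacency): B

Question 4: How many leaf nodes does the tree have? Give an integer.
Leaves (nodes with no children): A, E, G, H

Answer: 4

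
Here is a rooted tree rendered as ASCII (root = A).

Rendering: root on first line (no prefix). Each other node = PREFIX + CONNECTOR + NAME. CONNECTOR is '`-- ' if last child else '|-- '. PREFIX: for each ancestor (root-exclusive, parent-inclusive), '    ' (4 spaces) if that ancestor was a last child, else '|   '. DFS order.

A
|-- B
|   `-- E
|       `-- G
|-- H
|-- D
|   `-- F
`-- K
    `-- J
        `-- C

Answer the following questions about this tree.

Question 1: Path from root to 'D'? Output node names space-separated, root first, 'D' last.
Walk down from root: A -> D

Answer: A D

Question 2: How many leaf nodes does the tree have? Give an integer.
Leaves (nodes with no children): C, F, G, H

Answer: 4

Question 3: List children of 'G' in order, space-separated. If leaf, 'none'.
Answer: none

Derivation:
Node G's children (from adjacency): (leaf)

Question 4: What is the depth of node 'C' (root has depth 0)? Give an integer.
Path from root to C: A -> K -> J -> C
Depth = number of edges = 3

Answer: 3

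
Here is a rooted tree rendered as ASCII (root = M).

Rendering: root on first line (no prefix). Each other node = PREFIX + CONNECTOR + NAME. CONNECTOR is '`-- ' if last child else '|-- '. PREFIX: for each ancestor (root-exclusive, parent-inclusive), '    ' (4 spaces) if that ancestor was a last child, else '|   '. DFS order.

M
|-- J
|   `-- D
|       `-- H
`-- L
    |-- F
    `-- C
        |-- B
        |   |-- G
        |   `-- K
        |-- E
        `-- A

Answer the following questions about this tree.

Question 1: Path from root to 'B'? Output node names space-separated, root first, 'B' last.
Answer: M L C B

Derivation:
Walk down from root: M -> L -> C -> B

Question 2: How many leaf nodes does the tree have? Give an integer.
Leaves (nodes with no children): A, E, F, G, H, K

Answer: 6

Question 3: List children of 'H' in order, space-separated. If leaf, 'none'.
Answer: none

Derivation:
Node H's children (from adjacency): (leaf)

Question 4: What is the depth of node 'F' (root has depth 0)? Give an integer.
Path from root to F: M -> L -> F
Depth = number of edges = 2

Answer: 2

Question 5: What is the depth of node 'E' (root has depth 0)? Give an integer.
Path from root to E: M -> L -> C -> E
Depth = number of edges = 3

Answer: 3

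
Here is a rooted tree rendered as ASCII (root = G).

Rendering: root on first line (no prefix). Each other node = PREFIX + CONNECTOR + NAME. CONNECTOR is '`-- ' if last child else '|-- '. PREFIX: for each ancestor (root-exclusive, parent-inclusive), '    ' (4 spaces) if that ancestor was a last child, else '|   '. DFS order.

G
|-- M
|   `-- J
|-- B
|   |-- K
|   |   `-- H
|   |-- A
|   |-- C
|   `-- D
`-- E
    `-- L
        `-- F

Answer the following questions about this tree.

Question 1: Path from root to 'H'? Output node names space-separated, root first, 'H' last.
Walk down from root: G -> B -> K -> H

Answer: G B K H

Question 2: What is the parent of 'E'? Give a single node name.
Scan adjacency: E appears as child of G

Answer: G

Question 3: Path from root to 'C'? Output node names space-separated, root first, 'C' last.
Answer: G B C

Derivation:
Walk down from root: G -> B -> C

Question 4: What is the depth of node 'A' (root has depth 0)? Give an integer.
Path from root to A: G -> B -> A
Depth = number of edges = 2

Answer: 2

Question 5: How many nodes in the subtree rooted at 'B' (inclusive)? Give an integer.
Subtree rooted at B contains: A, B, C, D, H, K
Count = 6

Answer: 6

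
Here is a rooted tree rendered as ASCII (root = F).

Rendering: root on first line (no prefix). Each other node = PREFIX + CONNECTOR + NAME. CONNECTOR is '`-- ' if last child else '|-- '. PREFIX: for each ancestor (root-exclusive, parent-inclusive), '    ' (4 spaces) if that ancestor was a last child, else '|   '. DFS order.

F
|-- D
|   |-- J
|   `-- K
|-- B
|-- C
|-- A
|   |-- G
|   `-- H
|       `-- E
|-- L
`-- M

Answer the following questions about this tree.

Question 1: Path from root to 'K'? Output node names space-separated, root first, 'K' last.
Walk down from root: F -> D -> K

Answer: F D K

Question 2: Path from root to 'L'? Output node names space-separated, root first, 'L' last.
Walk down from root: F -> L

Answer: F L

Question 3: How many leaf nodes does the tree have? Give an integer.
Leaves (nodes with no children): B, C, E, G, J, K, L, M

Answer: 8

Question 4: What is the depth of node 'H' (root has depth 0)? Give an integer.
Path from root to H: F -> A -> H
Depth = number of edges = 2

Answer: 2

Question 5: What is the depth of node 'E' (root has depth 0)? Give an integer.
Path from root to E: F -> A -> H -> E
Depth = number of edges = 3

Answer: 3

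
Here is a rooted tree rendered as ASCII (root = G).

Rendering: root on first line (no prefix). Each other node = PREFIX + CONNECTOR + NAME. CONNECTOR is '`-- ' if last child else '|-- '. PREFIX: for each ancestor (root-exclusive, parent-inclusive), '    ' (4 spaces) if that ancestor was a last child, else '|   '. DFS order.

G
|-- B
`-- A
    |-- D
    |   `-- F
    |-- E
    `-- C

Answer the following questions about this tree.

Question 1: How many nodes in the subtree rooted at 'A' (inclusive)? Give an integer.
Answer: 5

Derivation:
Subtree rooted at A contains: A, C, D, E, F
Count = 5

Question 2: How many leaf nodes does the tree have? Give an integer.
Answer: 4

Derivation:
Leaves (nodes with no children): B, C, E, F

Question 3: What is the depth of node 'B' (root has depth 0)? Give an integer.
Answer: 1

Derivation:
Path from root to B: G -> B
Depth = number of edges = 1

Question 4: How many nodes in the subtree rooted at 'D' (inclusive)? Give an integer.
Subtree rooted at D contains: D, F
Count = 2

Answer: 2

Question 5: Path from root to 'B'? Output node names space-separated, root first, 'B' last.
Answer: G B

Derivation:
Walk down from root: G -> B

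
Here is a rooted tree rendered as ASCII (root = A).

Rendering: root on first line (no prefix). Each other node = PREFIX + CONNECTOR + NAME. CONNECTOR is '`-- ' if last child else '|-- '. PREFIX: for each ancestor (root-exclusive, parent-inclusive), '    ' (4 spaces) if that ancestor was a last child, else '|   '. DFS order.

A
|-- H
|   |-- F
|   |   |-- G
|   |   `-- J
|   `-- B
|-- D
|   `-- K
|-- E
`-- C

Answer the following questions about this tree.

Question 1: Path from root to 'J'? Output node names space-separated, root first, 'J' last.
Walk down from root: A -> H -> F -> J

Answer: A H F J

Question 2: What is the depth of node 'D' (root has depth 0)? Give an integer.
Answer: 1

Derivation:
Path from root to D: A -> D
Depth = number of edges = 1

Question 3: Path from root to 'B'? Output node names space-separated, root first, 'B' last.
Walk down from root: A -> H -> B

Answer: A H B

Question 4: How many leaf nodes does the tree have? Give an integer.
Answer: 6

Derivation:
Leaves (nodes with no children): B, C, E, G, J, K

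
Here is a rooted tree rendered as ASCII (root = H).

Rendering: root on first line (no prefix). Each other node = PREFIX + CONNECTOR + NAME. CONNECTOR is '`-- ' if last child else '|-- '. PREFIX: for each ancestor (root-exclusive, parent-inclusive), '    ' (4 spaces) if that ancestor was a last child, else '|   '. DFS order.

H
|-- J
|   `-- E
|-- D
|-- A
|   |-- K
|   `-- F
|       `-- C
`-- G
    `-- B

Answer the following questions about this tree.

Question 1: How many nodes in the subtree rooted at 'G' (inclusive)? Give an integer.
Subtree rooted at G contains: B, G
Count = 2

Answer: 2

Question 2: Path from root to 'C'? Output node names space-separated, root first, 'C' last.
Walk down from root: H -> A -> F -> C

Answer: H A F C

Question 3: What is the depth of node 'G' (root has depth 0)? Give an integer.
Path from root to G: H -> G
Depth = number of edges = 1

Answer: 1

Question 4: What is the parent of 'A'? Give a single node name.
Answer: H

Derivation:
Scan adjacency: A appears as child of H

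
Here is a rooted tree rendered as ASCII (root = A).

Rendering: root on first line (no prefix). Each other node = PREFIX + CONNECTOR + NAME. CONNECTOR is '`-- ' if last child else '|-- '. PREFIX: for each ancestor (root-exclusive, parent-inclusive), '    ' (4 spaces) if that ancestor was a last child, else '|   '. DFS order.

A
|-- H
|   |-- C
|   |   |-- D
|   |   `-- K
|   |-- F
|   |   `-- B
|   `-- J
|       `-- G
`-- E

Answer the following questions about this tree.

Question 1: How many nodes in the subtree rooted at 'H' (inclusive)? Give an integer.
Subtree rooted at H contains: B, C, D, F, G, H, J, K
Count = 8

Answer: 8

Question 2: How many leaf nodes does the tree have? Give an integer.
Leaves (nodes with no children): B, D, E, G, K

Answer: 5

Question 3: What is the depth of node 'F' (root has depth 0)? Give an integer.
Answer: 2

Derivation:
Path from root to F: A -> H -> F
Depth = number of edges = 2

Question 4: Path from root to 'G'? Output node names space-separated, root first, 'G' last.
Answer: A H J G

Derivation:
Walk down from root: A -> H -> J -> G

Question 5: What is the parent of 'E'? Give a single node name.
Answer: A

Derivation:
Scan adjacency: E appears as child of A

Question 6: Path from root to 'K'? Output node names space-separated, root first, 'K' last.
Answer: A H C K

Derivation:
Walk down from root: A -> H -> C -> K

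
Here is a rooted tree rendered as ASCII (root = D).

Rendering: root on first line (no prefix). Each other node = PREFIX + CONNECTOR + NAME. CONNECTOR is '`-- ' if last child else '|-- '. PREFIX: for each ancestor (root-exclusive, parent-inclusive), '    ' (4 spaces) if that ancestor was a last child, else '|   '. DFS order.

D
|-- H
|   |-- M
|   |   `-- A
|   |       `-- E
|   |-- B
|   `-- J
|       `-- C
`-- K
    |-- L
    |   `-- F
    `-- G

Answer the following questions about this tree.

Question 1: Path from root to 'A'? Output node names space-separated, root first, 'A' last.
Walk down from root: D -> H -> M -> A

Answer: D H M A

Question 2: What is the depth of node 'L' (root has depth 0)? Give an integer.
Path from root to L: D -> K -> L
Depth = number of edges = 2

Answer: 2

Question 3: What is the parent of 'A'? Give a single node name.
Scan adjacency: A appears as child of M

Answer: M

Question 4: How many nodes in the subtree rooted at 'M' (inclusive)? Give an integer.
Subtree rooted at M contains: A, E, M
Count = 3

Answer: 3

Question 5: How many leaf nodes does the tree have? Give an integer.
Leaves (nodes with no children): B, C, E, F, G

Answer: 5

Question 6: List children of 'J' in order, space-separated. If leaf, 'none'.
Answer: C

Derivation:
Node J's children (from adjacency): C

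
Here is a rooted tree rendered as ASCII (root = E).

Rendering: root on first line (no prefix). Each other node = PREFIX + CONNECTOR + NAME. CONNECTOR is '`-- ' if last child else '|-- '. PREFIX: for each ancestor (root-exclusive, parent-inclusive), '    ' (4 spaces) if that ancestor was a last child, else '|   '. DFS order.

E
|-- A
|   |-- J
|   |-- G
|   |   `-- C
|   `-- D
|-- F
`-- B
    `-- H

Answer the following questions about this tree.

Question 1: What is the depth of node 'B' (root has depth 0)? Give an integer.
Answer: 1

Derivation:
Path from root to B: E -> B
Depth = number of edges = 1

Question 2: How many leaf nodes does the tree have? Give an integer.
Answer: 5

Derivation:
Leaves (nodes with no children): C, D, F, H, J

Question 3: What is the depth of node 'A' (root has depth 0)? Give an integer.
Answer: 1

Derivation:
Path from root to A: E -> A
Depth = number of edges = 1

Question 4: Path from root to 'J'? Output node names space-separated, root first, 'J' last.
Answer: E A J

Derivation:
Walk down from root: E -> A -> J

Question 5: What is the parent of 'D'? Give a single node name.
Scan adjacency: D appears as child of A

Answer: A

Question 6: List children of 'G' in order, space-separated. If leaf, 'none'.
Answer: C

Derivation:
Node G's children (from adjacency): C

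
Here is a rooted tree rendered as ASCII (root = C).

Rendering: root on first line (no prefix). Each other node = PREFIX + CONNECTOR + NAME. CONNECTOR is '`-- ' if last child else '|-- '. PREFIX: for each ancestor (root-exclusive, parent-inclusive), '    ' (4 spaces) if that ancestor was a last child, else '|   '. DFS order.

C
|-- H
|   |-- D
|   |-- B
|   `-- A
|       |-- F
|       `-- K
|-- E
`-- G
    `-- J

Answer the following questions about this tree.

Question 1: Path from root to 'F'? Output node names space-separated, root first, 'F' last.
Walk down from root: C -> H -> A -> F

Answer: C H A F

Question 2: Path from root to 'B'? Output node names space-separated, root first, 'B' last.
Walk down from root: C -> H -> B

Answer: C H B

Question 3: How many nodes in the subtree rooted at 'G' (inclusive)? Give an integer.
Subtree rooted at G contains: G, J
Count = 2

Answer: 2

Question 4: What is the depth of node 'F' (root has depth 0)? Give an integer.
Path from root to F: C -> H -> A -> F
Depth = number of edges = 3

Answer: 3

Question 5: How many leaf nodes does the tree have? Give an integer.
Leaves (nodes with no children): B, D, E, F, J, K

Answer: 6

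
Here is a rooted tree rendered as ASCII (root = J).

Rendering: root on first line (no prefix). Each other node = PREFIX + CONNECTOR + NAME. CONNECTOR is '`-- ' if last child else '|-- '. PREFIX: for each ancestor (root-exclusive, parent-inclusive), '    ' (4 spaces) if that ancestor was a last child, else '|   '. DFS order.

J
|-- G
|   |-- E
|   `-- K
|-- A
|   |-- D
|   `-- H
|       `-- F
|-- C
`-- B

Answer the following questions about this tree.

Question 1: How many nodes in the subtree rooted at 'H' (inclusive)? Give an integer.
Answer: 2

Derivation:
Subtree rooted at H contains: F, H
Count = 2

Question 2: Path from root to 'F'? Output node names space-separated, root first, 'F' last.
Walk down from root: J -> A -> H -> F

Answer: J A H F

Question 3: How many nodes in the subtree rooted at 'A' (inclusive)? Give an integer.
Answer: 4

Derivation:
Subtree rooted at A contains: A, D, F, H
Count = 4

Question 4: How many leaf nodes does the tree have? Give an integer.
Leaves (nodes with no children): B, C, D, E, F, K

Answer: 6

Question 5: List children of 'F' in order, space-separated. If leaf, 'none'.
Node F's children (from adjacency): (leaf)

Answer: none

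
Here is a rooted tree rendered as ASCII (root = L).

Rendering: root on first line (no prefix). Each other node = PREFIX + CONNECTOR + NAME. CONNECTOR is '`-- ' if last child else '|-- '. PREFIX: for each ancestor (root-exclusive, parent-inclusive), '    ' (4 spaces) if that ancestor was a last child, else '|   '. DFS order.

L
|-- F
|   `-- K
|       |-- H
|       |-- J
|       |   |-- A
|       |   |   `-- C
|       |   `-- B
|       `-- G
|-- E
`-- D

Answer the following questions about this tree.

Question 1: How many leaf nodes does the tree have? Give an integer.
Leaves (nodes with no children): B, C, D, E, G, H

Answer: 6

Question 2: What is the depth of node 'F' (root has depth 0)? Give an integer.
Answer: 1

Derivation:
Path from root to F: L -> F
Depth = number of edges = 1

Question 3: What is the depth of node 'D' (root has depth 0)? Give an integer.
Path from root to D: L -> D
Depth = number of edges = 1

Answer: 1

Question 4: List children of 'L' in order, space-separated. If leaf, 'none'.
Answer: F E D

Derivation:
Node L's children (from adjacency): F, E, D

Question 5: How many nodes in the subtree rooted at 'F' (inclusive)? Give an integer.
Subtree rooted at F contains: A, B, C, F, G, H, J, K
Count = 8

Answer: 8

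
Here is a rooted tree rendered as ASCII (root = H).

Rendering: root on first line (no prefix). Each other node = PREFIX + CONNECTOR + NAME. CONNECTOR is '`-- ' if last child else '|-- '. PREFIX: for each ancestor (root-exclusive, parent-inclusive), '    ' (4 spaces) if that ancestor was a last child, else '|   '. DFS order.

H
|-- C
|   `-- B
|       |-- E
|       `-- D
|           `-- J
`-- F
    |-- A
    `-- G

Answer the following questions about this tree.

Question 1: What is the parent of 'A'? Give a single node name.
Answer: F

Derivation:
Scan adjacency: A appears as child of F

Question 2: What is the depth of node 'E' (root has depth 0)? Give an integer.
Answer: 3

Derivation:
Path from root to E: H -> C -> B -> E
Depth = number of edges = 3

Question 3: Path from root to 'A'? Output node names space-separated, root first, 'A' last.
Answer: H F A

Derivation:
Walk down from root: H -> F -> A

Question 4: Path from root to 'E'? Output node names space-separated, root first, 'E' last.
Answer: H C B E

Derivation:
Walk down from root: H -> C -> B -> E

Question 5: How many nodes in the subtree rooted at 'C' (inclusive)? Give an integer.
Answer: 5

Derivation:
Subtree rooted at C contains: B, C, D, E, J
Count = 5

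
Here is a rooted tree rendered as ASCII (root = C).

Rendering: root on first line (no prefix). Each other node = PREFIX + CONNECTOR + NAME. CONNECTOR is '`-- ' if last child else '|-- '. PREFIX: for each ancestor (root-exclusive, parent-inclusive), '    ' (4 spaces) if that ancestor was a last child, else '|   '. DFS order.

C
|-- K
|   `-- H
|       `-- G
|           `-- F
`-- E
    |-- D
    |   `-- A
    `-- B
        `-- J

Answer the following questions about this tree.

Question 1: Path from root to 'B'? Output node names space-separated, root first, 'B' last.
Walk down from root: C -> E -> B

Answer: C E B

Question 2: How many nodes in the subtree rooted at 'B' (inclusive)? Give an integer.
Answer: 2

Derivation:
Subtree rooted at B contains: B, J
Count = 2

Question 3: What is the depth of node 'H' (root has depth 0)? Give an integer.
Answer: 2

Derivation:
Path from root to H: C -> K -> H
Depth = number of edges = 2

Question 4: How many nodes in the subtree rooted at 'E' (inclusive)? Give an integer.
Subtree rooted at E contains: A, B, D, E, J
Count = 5

Answer: 5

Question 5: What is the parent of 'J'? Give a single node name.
Answer: B

Derivation:
Scan adjacency: J appears as child of B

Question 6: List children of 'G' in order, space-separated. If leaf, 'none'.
Answer: F

Derivation:
Node G's children (from adjacency): F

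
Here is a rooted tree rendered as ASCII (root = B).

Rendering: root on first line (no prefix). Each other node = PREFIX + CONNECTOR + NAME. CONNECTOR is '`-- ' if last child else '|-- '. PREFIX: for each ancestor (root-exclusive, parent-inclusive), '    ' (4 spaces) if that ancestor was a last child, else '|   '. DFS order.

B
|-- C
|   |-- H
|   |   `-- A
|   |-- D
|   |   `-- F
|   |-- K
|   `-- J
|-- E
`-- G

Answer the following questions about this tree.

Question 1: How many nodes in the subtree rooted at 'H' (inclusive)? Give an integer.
Subtree rooted at H contains: A, H
Count = 2

Answer: 2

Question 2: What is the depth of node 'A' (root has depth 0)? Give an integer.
Path from root to A: B -> C -> H -> A
Depth = number of edges = 3

Answer: 3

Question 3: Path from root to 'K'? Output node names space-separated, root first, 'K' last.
Walk down from root: B -> C -> K

Answer: B C K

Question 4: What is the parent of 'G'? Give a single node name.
Answer: B

Derivation:
Scan adjacency: G appears as child of B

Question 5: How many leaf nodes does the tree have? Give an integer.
Answer: 6

Derivation:
Leaves (nodes with no children): A, E, F, G, J, K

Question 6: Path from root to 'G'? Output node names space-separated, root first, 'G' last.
Walk down from root: B -> G

Answer: B G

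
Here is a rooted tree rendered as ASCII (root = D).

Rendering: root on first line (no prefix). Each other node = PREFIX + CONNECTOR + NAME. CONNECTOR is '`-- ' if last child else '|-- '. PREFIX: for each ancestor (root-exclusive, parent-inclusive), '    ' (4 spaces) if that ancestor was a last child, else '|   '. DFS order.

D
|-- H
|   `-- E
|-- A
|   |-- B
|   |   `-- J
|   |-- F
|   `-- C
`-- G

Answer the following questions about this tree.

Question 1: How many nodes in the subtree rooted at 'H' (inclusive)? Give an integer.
Subtree rooted at H contains: E, H
Count = 2

Answer: 2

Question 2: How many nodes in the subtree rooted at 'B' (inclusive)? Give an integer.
Answer: 2

Derivation:
Subtree rooted at B contains: B, J
Count = 2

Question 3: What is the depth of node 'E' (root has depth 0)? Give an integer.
Path from root to E: D -> H -> E
Depth = number of edges = 2

Answer: 2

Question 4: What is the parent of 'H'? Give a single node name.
Scan adjacency: H appears as child of D

Answer: D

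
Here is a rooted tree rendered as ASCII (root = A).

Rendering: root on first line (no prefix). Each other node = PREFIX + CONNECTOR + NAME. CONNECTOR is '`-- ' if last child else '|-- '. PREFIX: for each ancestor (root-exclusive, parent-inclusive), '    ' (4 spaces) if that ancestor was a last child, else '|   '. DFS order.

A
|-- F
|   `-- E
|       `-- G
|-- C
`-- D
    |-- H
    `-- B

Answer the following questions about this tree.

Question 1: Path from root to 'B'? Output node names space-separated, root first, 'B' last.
Walk down from root: A -> D -> B

Answer: A D B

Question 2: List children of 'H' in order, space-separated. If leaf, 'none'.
Answer: none

Derivation:
Node H's children (from adjacency): (leaf)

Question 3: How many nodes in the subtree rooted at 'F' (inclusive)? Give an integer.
Subtree rooted at F contains: E, F, G
Count = 3

Answer: 3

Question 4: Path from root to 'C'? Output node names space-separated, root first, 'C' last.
Answer: A C

Derivation:
Walk down from root: A -> C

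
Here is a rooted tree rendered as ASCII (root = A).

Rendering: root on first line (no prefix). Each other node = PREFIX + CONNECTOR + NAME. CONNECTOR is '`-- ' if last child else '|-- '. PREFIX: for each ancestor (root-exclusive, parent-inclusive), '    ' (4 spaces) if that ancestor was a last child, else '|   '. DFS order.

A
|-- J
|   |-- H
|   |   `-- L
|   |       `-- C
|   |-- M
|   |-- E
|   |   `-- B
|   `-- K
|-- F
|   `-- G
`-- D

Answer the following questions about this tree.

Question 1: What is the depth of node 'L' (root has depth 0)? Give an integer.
Path from root to L: A -> J -> H -> L
Depth = number of edges = 3

Answer: 3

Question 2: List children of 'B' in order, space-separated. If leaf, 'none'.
Node B's children (from adjacency): (leaf)

Answer: none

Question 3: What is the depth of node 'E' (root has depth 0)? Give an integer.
Answer: 2

Derivation:
Path from root to E: A -> J -> E
Depth = number of edges = 2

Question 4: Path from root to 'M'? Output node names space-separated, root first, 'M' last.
Walk down from root: A -> J -> M

Answer: A J M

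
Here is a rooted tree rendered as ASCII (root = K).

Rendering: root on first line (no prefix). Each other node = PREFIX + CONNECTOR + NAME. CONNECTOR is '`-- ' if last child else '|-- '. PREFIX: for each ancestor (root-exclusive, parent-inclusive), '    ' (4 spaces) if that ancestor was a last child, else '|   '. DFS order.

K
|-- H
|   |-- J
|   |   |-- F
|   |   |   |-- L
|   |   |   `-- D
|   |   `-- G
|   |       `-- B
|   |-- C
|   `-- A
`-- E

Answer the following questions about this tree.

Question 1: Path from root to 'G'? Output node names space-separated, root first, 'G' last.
Walk down from root: K -> H -> J -> G

Answer: K H J G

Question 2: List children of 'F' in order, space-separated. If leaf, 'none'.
Node F's children (from adjacency): L, D

Answer: L D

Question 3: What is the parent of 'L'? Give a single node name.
Scan adjacency: L appears as child of F

Answer: F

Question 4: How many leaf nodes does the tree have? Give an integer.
Answer: 6

Derivation:
Leaves (nodes with no children): A, B, C, D, E, L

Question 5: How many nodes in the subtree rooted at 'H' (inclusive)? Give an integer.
Subtree rooted at H contains: A, B, C, D, F, G, H, J, L
Count = 9

Answer: 9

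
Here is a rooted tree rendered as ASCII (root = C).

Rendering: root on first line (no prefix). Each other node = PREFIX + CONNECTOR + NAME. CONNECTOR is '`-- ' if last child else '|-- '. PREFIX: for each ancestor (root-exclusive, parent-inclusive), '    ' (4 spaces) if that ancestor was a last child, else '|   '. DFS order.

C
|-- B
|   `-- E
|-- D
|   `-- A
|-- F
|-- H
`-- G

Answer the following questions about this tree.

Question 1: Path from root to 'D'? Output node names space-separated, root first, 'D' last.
Answer: C D

Derivation:
Walk down from root: C -> D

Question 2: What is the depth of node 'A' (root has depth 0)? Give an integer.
Path from root to A: C -> D -> A
Depth = number of edges = 2

Answer: 2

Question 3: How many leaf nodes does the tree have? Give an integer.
Leaves (nodes with no children): A, E, F, G, H

Answer: 5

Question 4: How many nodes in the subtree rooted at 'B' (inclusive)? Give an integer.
Subtree rooted at B contains: B, E
Count = 2

Answer: 2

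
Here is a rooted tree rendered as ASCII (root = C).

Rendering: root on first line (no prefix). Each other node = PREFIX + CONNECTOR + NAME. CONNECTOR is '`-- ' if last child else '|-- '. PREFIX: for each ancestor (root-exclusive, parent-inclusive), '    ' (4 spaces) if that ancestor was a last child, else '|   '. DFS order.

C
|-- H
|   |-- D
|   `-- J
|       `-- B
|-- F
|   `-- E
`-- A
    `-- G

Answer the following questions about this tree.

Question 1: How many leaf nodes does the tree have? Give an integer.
Leaves (nodes with no children): B, D, E, G

Answer: 4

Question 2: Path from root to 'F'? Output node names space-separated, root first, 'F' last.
Answer: C F

Derivation:
Walk down from root: C -> F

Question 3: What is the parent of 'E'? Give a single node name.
Scan adjacency: E appears as child of F

Answer: F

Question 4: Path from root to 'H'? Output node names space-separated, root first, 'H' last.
Answer: C H

Derivation:
Walk down from root: C -> H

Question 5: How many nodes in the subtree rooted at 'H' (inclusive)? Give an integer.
Subtree rooted at H contains: B, D, H, J
Count = 4

Answer: 4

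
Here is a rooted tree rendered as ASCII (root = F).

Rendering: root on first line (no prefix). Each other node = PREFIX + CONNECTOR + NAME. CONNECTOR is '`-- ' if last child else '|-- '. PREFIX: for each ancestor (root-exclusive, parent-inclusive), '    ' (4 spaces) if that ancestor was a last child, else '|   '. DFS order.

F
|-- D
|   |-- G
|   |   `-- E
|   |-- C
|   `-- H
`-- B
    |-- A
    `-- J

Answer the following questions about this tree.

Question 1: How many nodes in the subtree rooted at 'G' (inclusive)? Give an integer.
Answer: 2

Derivation:
Subtree rooted at G contains: E, G
Count = 2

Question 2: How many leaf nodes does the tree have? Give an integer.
Answer: 5

Derivation:
Leaves (nodes with no children): A, C, E, H, J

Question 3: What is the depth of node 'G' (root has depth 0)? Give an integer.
Answer: 2

Derivation:
Path from root to G: F -> D -> G
Depth = number of edges = 2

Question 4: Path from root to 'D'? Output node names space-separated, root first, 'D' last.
Answer: F D

Derivation:
Walk down from root: F -> D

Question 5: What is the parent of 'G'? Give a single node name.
Scan adjacency: G appears as child of D

Answer: D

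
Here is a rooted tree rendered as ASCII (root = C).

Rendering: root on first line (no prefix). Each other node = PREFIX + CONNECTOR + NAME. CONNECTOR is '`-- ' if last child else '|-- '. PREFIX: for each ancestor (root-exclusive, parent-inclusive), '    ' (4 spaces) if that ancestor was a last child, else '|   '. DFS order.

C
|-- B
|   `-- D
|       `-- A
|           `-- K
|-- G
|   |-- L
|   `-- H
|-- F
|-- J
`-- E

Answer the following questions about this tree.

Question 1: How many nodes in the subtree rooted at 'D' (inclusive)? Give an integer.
Answer: 3

Derivation:
Subtree rooted at D contains: A, D, K
Count = 3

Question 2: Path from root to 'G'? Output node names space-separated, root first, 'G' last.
Walk down from root: C -> G

Answer: C G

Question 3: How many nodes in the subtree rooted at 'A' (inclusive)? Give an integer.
Answer: 2

Derivation:
Subtree rooted at A contains: A, K
Count = 2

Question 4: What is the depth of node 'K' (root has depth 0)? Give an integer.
Path from root to K: C -> B -> D -> A -> K
Depth = number of edges = 4

Answer: 4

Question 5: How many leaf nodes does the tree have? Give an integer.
Leaves (nodes with no children): E, F, H, J, K, L

Answer: 6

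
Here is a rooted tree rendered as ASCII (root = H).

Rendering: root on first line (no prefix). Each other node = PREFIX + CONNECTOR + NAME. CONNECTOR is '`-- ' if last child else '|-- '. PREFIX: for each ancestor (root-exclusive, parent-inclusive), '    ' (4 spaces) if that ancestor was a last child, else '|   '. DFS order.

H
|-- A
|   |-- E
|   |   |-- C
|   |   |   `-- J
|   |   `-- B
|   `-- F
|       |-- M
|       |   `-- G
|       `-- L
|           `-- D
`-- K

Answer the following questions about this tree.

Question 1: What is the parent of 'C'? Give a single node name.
Answer: E

Derivation:
Scan adjacency: C appears as child of E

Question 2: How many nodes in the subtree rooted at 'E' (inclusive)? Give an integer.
Subtree rooted at E contains: B, C, E, J
Count = 4

Answer: 4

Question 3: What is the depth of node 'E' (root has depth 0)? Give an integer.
Answer: 2

Derivation:
Path from root to E: H -> A -> E
Depth = number of edges = 2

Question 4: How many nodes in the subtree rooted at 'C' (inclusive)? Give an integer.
Answer: 2

Derivation:
Subtree rooted at C contains: C, J
Count = 2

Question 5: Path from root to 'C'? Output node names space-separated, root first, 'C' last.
Walk down from root: H -> A -> E -> C

Answer: H A E C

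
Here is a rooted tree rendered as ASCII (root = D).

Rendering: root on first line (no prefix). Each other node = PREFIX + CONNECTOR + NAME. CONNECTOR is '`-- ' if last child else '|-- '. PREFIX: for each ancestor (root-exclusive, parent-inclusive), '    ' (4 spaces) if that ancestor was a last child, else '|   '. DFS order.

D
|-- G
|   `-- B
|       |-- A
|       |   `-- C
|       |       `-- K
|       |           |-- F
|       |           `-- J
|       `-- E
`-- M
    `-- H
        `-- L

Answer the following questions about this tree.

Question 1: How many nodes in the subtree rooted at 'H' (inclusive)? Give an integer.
Answer: 2

Derivation:
Subtree rooted at H contains: H, L
Count = 2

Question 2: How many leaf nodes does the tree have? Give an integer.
Leaves (nodes with no children): E, F, J, L

Answer: 4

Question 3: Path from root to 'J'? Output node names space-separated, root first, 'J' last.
Walk down from root: D -> G -> B -> A -> C -> K -> J

Answer: D G B A C K J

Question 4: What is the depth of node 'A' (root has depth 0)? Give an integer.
Path from root to A: D -> G -> B -> A
Depth = number of edges = 3

Answer: 3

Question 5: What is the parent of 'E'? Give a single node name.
Scan adjacency: E appears as child of B

Answer: B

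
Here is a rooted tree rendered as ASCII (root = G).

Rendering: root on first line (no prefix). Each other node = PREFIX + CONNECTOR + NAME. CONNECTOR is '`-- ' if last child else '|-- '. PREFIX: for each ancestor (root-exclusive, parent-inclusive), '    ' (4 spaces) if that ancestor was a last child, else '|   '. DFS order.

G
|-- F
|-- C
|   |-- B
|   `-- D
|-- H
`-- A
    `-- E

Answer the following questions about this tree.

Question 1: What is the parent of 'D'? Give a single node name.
Answer: C

Derivation:
Scan adjacency: D appears as child of C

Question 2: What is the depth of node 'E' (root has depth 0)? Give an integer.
Answer: 2

Derivation:
Path from root to E: G -> A -> E
Depth = number of edges = 2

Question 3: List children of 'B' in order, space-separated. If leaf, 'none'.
Answer: none

Derivation:
Node B's children (from adjacency): (leaf)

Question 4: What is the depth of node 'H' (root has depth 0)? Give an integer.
Answer: 1

Derivation:
Path from root to H: G -> H
Depth = number of edges = 1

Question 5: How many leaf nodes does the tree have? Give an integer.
Answer: 5

Derivation:
Leaves (nodes with no children): B, D, E, F, H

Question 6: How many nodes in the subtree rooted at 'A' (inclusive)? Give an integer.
Subtree rooted at A contains: A, E
Count = 2

Answer: 2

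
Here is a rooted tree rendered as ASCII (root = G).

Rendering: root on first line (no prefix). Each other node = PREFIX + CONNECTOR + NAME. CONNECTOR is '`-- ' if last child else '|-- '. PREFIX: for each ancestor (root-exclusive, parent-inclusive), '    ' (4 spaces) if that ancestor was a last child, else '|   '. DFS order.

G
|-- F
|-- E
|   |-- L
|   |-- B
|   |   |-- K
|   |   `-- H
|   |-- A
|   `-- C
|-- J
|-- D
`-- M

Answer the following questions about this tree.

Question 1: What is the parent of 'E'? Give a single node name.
Answer: G

Derivation:
Scan adjacency: E appears as child of G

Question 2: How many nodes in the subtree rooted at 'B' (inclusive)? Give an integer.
Answer: 3

Derivation:
Subtree rooted at B contains: B, H, K
Count = 3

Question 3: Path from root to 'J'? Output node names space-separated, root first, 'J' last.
Walk down from root: G -> J

Answer: G J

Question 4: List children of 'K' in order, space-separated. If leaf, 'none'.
Node K's children (from adjacency): (leaf)

Answer: none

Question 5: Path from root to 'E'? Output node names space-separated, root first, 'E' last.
Walk down from root: G -> E

Answer: G E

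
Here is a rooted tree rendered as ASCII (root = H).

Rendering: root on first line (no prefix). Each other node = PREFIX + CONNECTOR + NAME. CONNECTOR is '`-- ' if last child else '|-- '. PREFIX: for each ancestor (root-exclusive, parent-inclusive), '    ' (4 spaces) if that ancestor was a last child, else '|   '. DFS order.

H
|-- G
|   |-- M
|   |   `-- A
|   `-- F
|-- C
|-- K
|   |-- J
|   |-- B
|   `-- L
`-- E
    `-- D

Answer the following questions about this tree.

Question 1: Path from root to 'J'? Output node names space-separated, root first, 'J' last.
Walk down from root: H -> K -> J

Answer: H K J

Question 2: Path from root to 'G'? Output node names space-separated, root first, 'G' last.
Answer: H G

Derivation:
Walk down from root: H -> G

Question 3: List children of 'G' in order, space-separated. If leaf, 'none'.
Answer: M F

Derivation:
Node G's children (from adjacency): M, F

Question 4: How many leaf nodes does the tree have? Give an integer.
Leaves (nodes with no children): A, B, C, D, F, J, L

Answer: 7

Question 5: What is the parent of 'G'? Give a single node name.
Scan adjacency: G appears as child of H

Answer: H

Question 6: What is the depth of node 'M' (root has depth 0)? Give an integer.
Answer: 2

Derivation:
Path from root to M: H -> G -> M
Depth = number of edges = 2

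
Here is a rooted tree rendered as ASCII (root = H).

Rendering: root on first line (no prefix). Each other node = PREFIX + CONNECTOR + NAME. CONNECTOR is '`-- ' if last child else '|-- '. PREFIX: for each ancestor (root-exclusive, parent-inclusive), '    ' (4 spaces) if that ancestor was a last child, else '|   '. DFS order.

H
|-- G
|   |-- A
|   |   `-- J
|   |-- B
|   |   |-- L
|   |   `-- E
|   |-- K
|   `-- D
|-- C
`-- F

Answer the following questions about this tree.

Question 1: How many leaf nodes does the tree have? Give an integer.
Leaves (nodes with no children): C, D, E, F, J, K, L

Answer: 7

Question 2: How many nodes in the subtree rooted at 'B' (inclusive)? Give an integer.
Answer: 3

Derivation:
Subtree rooted at B contains: B, E, L
Count = 3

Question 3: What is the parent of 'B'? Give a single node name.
Scan adjacency: B appears as child of G

Answer: G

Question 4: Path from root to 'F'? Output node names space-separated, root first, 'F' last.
Walk down from root: H -> F

Answer: H F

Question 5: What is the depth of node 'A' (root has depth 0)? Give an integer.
Answer: 2

Derivation:
Path from root to A: H -> G -> A
Depth = number of edges = 2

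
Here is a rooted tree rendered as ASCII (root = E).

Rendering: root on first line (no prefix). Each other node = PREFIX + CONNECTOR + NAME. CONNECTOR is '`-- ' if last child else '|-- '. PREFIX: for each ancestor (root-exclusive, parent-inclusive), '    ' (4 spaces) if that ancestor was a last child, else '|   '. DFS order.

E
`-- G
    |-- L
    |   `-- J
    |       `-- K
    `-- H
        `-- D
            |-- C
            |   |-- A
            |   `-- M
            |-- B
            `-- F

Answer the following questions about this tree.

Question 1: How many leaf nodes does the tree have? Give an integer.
Answer: 5

Derivation:
Leaves (nodes with no children): A, B, F, K, M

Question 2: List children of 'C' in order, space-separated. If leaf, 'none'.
Node C's children (from adjacency): A, M

Answer: A M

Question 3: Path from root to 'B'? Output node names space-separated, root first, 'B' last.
Walk down from root: E -> G -> H -> D -> B

Answer: E G H D B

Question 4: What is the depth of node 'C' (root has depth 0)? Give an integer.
Answer: 4

Derivation:
Path from root to C: E -> G -> H -> D -> C
Depth = number of edges = 4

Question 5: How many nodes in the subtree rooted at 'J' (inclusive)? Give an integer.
Subtree rooted at J contains: J, K
Count = 2

Answer: 2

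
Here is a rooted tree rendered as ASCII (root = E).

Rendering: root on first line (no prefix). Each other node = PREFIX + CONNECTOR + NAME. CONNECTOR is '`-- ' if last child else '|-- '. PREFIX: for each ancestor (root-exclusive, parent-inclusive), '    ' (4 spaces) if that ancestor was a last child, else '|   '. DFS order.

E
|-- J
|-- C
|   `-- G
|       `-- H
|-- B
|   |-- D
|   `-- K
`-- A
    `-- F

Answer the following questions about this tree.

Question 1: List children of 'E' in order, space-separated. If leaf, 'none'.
Answer: J C B A

Derivation:
Node E's children (from adjacency): J, C, B, A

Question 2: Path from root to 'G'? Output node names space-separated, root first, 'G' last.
Walk down from root: E -> C -> G

Answer: E C G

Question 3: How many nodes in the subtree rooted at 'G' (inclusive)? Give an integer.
Subtree rooted at G contains: G, H
Count = 2

Answer: 2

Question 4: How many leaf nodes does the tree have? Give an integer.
Leaves (nodes with no children): D, F, H, J, K

Answer: 5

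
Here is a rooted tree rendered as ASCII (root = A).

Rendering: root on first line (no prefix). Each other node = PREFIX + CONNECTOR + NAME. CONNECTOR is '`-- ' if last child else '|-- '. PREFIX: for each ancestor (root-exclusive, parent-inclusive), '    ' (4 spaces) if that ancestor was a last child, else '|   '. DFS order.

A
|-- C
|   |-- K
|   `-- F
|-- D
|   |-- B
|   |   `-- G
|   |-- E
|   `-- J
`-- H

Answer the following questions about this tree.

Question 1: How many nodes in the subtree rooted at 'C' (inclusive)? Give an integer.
Subtree rooted at C contains: C, F, K
Count = 3

Answer: 3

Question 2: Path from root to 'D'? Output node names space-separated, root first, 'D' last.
Walk down from root: A -> D

Answer: A D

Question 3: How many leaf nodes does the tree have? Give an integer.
Answer: 6

Derivation:
Leaves (nodes with no children): E, F, G, H, J, K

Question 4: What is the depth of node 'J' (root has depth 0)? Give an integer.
Answer: 2

Derivation:
Path from root to J: A -> D -> J
Depth = number of edges = 2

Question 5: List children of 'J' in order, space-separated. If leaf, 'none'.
Node J's children (from adjacency): (leaf)

Answer: none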